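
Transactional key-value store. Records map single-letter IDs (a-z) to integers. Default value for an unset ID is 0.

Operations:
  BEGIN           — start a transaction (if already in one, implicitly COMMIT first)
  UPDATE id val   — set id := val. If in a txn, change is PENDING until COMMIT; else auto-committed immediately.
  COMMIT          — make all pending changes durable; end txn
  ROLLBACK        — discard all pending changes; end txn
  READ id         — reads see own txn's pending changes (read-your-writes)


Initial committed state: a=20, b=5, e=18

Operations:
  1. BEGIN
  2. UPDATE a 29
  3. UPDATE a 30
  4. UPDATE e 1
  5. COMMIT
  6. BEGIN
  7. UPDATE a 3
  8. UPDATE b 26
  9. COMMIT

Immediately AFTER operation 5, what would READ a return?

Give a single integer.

Answer: 30

Derivation:
Initial committed: {a=20, b=5, e=18}
Op 1: BEGIN: in_txn=True, pending={}
Op 2: UPDATE a=29 (pending; pending now {a=29})
Op 3: UPDATE a=30 (pending; pending now {a=30})
Op 4: UPDATE e=1 (pending; pending now {a=30, e=1})
Op 5: COMMIT: merged ['a', 'e'] into committed; committed now {a=30, b=5, e=1}
After op 5: visible(a) = 30 (pending={}, committed={a=30, b=5, e=1})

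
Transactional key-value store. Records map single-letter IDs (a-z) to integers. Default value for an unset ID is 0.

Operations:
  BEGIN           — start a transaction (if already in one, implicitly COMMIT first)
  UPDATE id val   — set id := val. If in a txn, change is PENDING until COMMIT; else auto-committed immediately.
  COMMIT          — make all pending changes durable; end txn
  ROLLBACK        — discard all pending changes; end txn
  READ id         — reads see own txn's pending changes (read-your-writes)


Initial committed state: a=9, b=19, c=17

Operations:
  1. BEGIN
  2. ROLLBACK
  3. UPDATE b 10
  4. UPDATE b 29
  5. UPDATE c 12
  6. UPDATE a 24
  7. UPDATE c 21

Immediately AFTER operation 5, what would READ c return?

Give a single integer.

Initial committed: {a=9, b=19, c=17}
Op 1: BEGIN: in_txn=True, pending={}
Op 2: ROLLBACK: discarded pending []; in_txn=False
Op 3: UPDATE b=10 (auto-commit; committed b=10)
Op 4: UPDATE b=29 (auto-commit; committed b=29)
Op 5: UPDATE c=12 (auto-commit; committed c=12)
After op 5: visible(c) = 12 (pending={}, committed={a=9, b=29, c=12})

Answer: 12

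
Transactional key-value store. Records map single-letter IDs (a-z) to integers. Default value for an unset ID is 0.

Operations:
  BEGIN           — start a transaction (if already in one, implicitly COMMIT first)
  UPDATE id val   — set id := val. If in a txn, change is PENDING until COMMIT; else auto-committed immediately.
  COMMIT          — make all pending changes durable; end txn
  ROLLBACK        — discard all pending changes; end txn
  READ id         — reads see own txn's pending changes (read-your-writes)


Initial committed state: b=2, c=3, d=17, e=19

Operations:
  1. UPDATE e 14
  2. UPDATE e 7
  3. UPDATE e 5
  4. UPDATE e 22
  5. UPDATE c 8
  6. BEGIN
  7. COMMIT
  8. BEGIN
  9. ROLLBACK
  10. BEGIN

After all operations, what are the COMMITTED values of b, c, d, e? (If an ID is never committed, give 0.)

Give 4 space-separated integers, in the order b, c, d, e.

Initial committed: {b=2, c=3, d=17, e=19}
Op 1: UPDATE e=14 (auto-commit; committed e=14)
Op 2: UPDATE e=7 (auto-commit; committed e=7)
Op 3: UPDATE e=5 (auto-commit; committed e=5)
Op 4: UPDATE e=22 (auto-commit; committed e=22)
Op 5: UPDATE c=8 (auto-commit; committed c=8)
Op 6: BEGIN: in_txn=True, pending={}
Op 7: COMMIT: merged [] into committed; committed now {b=2, c=8, d=17, e=22}
Op 8: BEGIN: in_txn=True, pending={}
Op 9: ROLLBACK: discarded pending []; in_txn=False
Op 10: BEGIN: in_txn=True, pending={}
Final committed: {b=2, c=8, d=17, e=22}

Answer: 2 8 17 22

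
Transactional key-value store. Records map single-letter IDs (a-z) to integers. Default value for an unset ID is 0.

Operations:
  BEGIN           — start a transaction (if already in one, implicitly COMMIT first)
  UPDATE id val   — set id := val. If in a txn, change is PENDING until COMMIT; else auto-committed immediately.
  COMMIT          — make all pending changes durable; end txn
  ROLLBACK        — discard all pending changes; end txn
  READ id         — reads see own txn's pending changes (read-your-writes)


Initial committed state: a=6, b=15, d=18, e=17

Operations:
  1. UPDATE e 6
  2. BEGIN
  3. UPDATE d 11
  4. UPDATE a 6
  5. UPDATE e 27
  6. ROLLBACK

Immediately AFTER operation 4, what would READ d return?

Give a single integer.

Initial committed: {a=6, b=15, d=18, e=17}
Op 1: UPDATE e=6 (auto-commit; committed e=6)
Op 2: BEGIN: in_txn=True, pending={}
Op 3: UPDATE d=11 (pending; pending now {d=11})
Op 4: UPDATE a=6 (pending; pending now {a=6, d=11})
After op 4: visible(d) = 11 (pending={a=6, d=11}, committed={a=6, b=15, d=18, e=6})

Answer: 11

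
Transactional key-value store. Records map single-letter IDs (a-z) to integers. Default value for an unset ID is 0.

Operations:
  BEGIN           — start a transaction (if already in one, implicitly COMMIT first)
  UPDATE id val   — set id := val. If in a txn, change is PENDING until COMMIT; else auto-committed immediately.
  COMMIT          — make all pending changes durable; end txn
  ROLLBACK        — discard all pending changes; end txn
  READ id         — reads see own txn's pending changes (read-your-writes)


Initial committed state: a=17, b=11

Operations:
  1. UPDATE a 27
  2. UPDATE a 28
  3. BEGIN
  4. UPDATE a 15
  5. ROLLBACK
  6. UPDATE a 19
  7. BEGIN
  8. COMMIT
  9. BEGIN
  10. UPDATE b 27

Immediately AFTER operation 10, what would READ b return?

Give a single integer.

Answer: 27

Derivation:
Initial committed: {a=17, b=11}
Op 1: UPDATE a=27 (auto-commit; committed a=27)
Op 2: UPDATE a=28 (auto-commit; committed a=28)
Op 3: BEGIN: in_txn=True, pending={}
Op 4: UPDATE a=15 (pending; pending now {a=15})
Op 5: ROLLBACK: discarded pending ['a']; in_txn=False
Op 6: UPDATE a=19 (auto-commit; committed a=19)
Op 7: BEGIN: in_txn=True, pending={}
Op 8: COMMIT: merged [] into committed; committed now {a=19, b=11}
Op 9: BEGIN: in_txn=True, pending={}
Op 10: UPDATE b=27 (pending; pending now {b=27})
After op 10: visible(b) = 27 (pending={b=27}, committed={a=19, b=11})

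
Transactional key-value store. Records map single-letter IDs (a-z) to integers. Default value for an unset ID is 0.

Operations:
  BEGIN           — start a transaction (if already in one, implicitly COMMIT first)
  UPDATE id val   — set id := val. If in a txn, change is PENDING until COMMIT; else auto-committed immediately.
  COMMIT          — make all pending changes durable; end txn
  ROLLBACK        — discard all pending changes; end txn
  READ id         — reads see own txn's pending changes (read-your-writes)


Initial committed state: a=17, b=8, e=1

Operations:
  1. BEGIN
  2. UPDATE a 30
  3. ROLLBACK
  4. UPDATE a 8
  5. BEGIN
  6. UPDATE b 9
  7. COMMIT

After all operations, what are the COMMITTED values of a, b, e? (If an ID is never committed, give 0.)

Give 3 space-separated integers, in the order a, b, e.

Initial committed: {a=17, b=8, e=1}
Op 1: BEGIN: in_txn=True, pending={}
Op 2: UPDATE a=30 (pending; pending now {a=30})
Op 3: ROLLBACK: discarded pending ['a']; in_txn=False
Op 4: UPDATE a=8 (auto-commit; committed a=8)
Op 5: BEGIN: in_txn=True, pending={}
Op 6: UPDATE b=9 (pending; pending now {b=9})
Op 7: COMMIT: merged ['b'] into committed; committed now {a=8, b=9, e=1}
Final committed: {a=8, b=9, e=1}

Answer: 8 9 1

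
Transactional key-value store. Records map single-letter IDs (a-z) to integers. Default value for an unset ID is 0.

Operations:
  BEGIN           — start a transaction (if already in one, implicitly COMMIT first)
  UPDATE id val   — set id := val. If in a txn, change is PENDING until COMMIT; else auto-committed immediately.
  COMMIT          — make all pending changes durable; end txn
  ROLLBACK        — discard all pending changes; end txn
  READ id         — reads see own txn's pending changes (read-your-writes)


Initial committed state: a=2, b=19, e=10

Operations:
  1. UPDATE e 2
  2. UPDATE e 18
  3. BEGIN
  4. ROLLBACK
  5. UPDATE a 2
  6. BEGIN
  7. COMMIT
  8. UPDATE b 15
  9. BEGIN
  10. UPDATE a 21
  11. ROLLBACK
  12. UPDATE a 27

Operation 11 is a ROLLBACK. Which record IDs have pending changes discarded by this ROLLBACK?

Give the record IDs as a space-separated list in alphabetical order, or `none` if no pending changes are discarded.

Initial committed: {a=2, b=19, e=10}
Op 1: UPDATE e=2 (auto-commit; committed e=2)
Op 2: UPDATE e=18 (auto-commit; committed e=18)
Op 3: BEGIN: in_txn=True, pending={}
Op 4: ROLLBACK: discarded pending []; in_txn=False
Op 5: UPDATE a=2 (auto-commit; committed a=2)
Op 6: BEGIN: in_txn=True, pending={}
Op 7: COMMIT: merged [] into committed; committed now {a=2, b=19, e=18}
Op 8: UPDATE b=15 (auto-commit; committed b=15)
Op 9: BEGIN: in_txn=True, pending={}
Op 10: UPDATE a=21 (pending; pending now {a=21})
Op 11: ROLLBACK: discarded pending ['a']; in_txn=False
Op 12: UPDATE a=27 (auto-commit; committed a=27)
ROLLBACK at op 11 discards: ['a']

Answer: a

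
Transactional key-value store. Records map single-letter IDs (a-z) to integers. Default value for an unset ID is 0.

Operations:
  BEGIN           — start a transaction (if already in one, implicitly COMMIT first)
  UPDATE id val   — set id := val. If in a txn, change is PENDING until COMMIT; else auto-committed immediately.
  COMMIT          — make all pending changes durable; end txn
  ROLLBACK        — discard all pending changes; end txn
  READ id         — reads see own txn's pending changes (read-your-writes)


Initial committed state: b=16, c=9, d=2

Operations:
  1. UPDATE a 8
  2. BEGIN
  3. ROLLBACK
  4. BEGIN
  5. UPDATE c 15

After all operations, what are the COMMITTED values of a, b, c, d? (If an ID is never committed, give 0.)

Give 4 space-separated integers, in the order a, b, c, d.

Answer: 8 16 9 2

Derivation:
Initial committed: {b=16, c=9, d=2}
Op 1: UPDATE a=8 (auto-commit; committed a=8)
Op 2: BEGIN: in_txn=True, pending={}
Op 3: ROLLBACK: discarded pending []; in_txn=False
Op 4: BEGIN: in_txn=True, pending={}
Op 5: UPDATE c=15 (pending; pending now {c=15})
Final committed: {a=8, b=16, c=9, d=2}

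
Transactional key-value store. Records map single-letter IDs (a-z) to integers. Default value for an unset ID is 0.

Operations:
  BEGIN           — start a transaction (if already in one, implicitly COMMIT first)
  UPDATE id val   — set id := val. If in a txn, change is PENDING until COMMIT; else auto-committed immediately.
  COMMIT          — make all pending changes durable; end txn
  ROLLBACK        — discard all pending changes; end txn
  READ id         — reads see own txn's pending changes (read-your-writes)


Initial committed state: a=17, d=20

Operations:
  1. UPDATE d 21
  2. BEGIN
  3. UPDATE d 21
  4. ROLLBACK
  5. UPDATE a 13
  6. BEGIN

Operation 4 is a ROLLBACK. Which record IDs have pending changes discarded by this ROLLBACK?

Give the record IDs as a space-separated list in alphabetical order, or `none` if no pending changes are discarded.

Answer: d

Derivation:
Initial committed: {a=17, d=20}
Op 1: UPDATE d=21 (auto-commit; committed d=21)
Op 2: BEGIN: in_txn=True, pending={}
Op 3: UPDATE d=21 (pending; pending now {d=21})
Op 4: ROLLBACK: discarded pending ['d']; in_txn=False
Op 5: UPDATE a=13 (auto-commit; committed a=13)
Op 6: BEGIN: in_txn=True, pending={}
ROLLBACK at op 4 discards: ['d']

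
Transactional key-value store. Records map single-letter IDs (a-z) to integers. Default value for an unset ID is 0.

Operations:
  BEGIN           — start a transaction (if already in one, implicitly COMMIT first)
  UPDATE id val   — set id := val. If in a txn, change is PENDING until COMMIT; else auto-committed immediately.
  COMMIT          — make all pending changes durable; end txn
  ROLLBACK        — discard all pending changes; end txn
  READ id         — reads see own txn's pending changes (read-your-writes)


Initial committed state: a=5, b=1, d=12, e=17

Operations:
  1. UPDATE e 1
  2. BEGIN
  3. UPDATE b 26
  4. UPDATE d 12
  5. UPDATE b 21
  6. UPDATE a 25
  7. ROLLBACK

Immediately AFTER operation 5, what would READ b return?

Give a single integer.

Answer: 21

Derivation:
Initial committed: {a=5, b=1, d=12, e=17}
Op 1: UPDATE e=1 (auto-commit; committed e=1)
Op 2: BEGIN: in_txn=True, pending={}
Op 3: UPDATE b=26 (pending; pending now {b=26})
Op 4: UPDATE d=12 (pending; pending now {b=26, d=12})
Op 5: UPDATE b=21 (pending; pending now {b=21, d=12})
After op 5: visible(b) = 21 (pending={b=21, d=12}, committed={a=5, b=1, d=12, e=1})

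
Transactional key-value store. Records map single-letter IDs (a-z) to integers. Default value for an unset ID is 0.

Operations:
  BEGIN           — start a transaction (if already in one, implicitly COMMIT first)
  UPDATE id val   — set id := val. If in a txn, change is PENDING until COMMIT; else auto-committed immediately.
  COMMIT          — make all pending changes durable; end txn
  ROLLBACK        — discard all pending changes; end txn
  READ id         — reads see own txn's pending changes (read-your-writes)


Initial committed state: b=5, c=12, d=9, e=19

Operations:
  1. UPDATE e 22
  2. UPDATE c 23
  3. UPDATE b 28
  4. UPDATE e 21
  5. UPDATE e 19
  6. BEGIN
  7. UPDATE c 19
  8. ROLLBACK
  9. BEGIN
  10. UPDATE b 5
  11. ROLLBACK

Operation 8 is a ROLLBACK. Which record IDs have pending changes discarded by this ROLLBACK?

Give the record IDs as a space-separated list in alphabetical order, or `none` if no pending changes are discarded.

Initial committed: {b=5, c=12, d=9, e=19}
Op 1: UPDATE e=22 (auto-commit; committed e=22)
Op 2: UPDATE c=23 (auto-commit; committed c=23)
Op 3: UPDATE b=28 (auto-commit; committed b=28)
Op 4: UPDATE e=21 (auto-commit; committed e=21)
Op 5: UPDATE e=19 (auto-commit; committed e=19)
Op 6: BEGIN: in_txn=True, pending={}
Op 7: UPDATE c=19 (pending; pending now {c=19})
Op 8: ROLLBACK: discarded pending ['c']; in_txn=False
Op 9: BEGIN: in_txn=True, pending={}
Op 10: UPDATE b=5 (pending; pending now {b=5})
Op 11: ROLLBACK: discarded pending ['b']; in_txn=False
ROLLBACK at op 8 discards: ['c']

Answer: c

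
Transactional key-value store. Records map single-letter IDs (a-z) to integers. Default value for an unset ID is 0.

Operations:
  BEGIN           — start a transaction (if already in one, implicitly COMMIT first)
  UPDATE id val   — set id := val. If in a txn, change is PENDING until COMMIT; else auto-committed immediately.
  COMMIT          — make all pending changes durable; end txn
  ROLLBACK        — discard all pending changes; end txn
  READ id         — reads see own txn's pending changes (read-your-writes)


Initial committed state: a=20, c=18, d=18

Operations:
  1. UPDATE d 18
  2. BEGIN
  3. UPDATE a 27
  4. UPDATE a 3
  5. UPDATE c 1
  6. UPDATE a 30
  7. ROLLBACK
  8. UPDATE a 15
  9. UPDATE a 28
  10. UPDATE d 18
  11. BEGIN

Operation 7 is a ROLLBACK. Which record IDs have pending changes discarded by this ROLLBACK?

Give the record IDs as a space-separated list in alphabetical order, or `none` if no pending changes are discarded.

Initial committed: {a=20, c=18, d=18}
Op 1: UPDATE d=18 (auto-commit; committed d=18)
Op 2: BEGIN: in_txn=True, pending={}
Op 3: UPDATE a=27 (pending; pending now {a=27})
Op 4: UPDATE a=3 (pending; pending now {a=3})
Op 5: UPDATE c=1 (pending; pending now {a=3, c=1})
Op 6: UPDATE a=30 (pending; pending now {a=30, c=1})
Op 7: ROLLBACK: discarded pending ['a', 'c']; in_txn=False
Op 8: UPDATE a=15 (auto-commit; committed a=15)
Op 9: UPDATE a=28 (auto-commit; committed a=28)
Op 10: UPDATE d=18 (auto-commit; committed d=18)
Op 11: BEGIN: in_txn=True, pending={}
ROLLBACK at op 7 discards: ['a', 'c']

Answer: a c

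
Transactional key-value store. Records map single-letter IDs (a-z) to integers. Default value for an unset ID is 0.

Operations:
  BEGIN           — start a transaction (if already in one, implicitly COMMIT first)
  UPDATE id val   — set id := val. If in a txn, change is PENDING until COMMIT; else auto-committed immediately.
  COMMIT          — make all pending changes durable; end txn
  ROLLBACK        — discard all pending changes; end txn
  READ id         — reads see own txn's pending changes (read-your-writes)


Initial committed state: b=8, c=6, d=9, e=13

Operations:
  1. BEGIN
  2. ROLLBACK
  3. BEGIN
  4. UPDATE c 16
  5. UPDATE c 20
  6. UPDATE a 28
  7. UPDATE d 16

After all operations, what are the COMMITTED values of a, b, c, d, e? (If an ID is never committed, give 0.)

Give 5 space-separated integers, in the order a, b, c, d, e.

Initial committed: {b=8, c=6, d=9, e=13}
Op 1: BEGIN: in_txn=True, pending={}
Op 2: ROLLBACK: discarded pending []; in_txn=False
Op 3: BEGIN: in_txn=True, pending={}
Op 4: UPDATE c=16 (pending; pending now {c=16})
Op 5: UPDATE c=20 (pending; pending now {c=20})
Op 6: UPDATE a=28 (pending; pending now {a=28, c=20})
Op 7: UPDATE d=16 (pending; pending now {a=28, c=20, d=16})
Final committed: {b=8, c=6, d=9, e=13}

Answer: 0 8 6 9 13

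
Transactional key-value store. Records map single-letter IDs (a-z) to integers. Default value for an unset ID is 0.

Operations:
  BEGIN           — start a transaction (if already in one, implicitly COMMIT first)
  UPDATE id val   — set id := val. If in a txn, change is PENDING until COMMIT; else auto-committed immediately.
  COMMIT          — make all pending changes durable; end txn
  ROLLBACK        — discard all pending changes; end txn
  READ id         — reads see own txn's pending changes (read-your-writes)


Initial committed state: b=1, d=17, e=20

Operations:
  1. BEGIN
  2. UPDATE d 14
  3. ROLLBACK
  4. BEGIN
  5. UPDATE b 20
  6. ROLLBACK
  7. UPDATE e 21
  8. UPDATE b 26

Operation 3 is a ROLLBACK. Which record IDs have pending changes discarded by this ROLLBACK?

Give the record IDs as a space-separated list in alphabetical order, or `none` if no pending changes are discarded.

Answer: d

Derivation:
Initial committed: {b=1, d=17, e=20}
Op 1: BEGIN: in_txn=True, pending={}
Op 2: UPDATE d=14 (pending; pending now {d=14})
Op 3: ROLLBACK: discarded pending ['d']; in_txn=False
Op 4: BEGIN: in_txn=True, pending={}
Op 5: UPDATE b=20 (pending; pending now {b=20})
Op 6: ROLLBACK: discarded pending ['b']; in_txn=False
Op 7: UPDATE e=21 (auto-commit; committed e=21)
Op 8: UPDATE b=26 (auto-commit; committed b=26)
ROLLBACK at op 3 discards: ['d']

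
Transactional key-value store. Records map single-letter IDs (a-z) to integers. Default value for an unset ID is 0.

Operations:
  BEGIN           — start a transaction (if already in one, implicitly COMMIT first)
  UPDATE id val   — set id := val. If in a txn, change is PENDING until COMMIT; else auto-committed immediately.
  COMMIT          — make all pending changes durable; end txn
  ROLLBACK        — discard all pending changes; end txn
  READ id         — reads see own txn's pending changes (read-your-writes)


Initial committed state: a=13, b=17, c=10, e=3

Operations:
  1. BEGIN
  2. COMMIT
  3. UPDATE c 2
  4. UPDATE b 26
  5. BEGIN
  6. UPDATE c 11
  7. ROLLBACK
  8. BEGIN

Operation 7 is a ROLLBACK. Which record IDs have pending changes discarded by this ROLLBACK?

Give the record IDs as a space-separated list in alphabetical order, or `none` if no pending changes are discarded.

Answer: c

Derivation:
Initial committed: {a=13, b=17, c=10, e=3}
Op 1: BEGIN: in_txn=True, pending={}
Op 2: COMMIT: merged [] into committed; committed now {a=13, b=17, c=10, e=3}
Op 3: UPDATE c=2 (auto-commit; committed c=2)
Op 4: UPDATE b=26 (auto-commit; committed b=26)
Op 5: BEGIN: in_txn=True, pending={}
Op 6: UPDATE c=11 (pending; pending now {c=11})
Op 7: ROLLBACK: discarded pending ['c']; in_txn=False
Op 8: BEGIN: in_txn=True, pending={}
ROLLBACK at op 7 discards: ['c']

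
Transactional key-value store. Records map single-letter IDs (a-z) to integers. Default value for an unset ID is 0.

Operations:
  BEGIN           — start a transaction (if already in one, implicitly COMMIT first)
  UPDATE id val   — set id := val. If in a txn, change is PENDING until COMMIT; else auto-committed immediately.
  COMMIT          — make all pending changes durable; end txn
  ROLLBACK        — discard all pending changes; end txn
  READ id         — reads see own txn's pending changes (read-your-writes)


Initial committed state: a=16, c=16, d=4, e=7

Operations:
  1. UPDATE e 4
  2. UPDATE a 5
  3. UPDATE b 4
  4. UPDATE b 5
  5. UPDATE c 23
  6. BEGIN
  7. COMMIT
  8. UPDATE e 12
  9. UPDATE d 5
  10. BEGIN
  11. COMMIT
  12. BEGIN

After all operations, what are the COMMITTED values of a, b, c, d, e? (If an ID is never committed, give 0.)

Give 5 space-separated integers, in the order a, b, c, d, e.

Answer: 5 5 23 5 12

Derivation:
Initial committed: {a=16, c=16, d=4, e=7}
Op 1: UPDATE e=4 (auto-commit; committed e=4)
Op 2: UPDATE a=5 (auto-commit; committed a=5)
Op 3: UPDATE b=4 (auto-commit; committed b=4)
Op 4: UPDATE b=5 (auto-commit; committed b=5)
Op 5: UPDATE c=23 (auto-commit; committed c=23)
Op 6: BEGIN: in_txn=True, pending={}
Op 7: COMMIT: merged [] into committed; committed now {a=5, b=5, c=23, d=4, e=4}
Op 8: UPDATE e=12 (auto-commit; committed e=12)
Op 9: UPDATE d=5 (auto-commit; committed d=5)
Op 10: BEGIN: in_txn=True, pending={}
Op 11: COMMIT: merged [] into committed; committed now {a=5, b=5, c=23, d=5, e=12}
Op 12: BEGIN: in_txn=True, pending={}
Final committed: {a=5, b=5, c=23, d=5, e=12}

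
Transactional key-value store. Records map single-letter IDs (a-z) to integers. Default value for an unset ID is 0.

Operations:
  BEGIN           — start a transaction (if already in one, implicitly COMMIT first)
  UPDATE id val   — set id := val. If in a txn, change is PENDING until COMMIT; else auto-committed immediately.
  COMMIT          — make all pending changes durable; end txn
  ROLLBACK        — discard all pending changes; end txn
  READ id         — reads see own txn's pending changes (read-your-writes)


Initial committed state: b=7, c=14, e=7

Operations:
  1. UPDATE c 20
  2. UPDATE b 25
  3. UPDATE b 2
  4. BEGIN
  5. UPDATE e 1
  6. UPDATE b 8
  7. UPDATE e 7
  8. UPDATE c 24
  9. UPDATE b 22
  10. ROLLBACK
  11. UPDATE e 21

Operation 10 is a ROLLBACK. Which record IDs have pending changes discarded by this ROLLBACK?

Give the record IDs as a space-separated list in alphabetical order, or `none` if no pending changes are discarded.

Initial committed: {b=7, c=14, e=7}
Op 1: UPDATE c=20 (auto-commit; committed c=20)
Op 2: UPDATE b=25 (auto-commit; committed b=25)
Op 3: UPDATE b=2 (auto-commit; committed b=2)
Op 4: BEGIN: in_txn=True, pending={}
Op 5: UPDATE e=1 (pending; pending now {e=1})
Op 6: UPDATE b=8 (pending; pending now {b=8, e=1})
Op 7: UPDATE e=7 (pending; pending now {b=8, e=7})
Op 8: UPDATE c=24 (pending; pending now {b=8, c=24, e=7})
Op 9: UPDATE b=22 (pending; pending now {b=22, c=24, e=7})
Op 10: ROLLBACK: discarded pending ['b', 'c', 'e']; in_txn=False
Op 11: UPDATE e=21 (auto-commit; committed e=21)
ROLLBACK at op 10 discards: ['b', 'c', 'e']

Answer: b c e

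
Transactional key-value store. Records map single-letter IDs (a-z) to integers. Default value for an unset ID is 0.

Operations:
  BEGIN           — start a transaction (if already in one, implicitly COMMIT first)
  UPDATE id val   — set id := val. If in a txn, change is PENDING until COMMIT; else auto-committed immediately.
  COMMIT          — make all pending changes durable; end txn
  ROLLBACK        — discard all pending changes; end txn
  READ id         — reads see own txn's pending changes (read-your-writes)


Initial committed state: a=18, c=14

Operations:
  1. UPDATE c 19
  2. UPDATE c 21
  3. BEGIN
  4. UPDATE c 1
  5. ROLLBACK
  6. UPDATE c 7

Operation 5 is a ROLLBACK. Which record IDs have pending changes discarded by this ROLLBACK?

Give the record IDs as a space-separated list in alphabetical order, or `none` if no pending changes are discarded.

Initial committed: {a=18, c=14}
Op 1: UPDATE c=19 (auto-commit; committed c=19)
Op 2: UPDATE c=21 (auto-commit; committed c=21)
Op 3: BEGIN: in_txn=True, pending={}
Op 4: UPDATE c=1 (pending; pending now {c=1})
Op 5: ROLLBACK: discarded pending ['c']; in_txn=False
Op 6: UPDATE c=7 (auto-commit; committed c=7)
ROLLBACK at op 5 discards: ['c']

Answer: c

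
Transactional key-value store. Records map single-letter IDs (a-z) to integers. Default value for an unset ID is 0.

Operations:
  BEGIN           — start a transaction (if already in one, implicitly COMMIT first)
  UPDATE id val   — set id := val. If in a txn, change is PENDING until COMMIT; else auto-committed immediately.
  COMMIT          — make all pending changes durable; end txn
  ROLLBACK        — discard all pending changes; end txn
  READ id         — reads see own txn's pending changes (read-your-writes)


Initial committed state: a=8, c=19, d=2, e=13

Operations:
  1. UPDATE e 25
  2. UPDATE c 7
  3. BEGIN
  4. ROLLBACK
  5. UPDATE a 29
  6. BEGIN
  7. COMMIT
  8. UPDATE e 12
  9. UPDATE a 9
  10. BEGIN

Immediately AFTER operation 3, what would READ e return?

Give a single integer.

Initial committed: {a=8, c=19, d=2, e=13}
Op 1: UPDATE e=25 (auto-commit; committed e=25)
Op 2: UPDATE c=7 (auto-commit; committed c=7)
Op 3: BEGIN: in_txn=True, pending={}
After op 3: visible(e) = 25 (pending={}, committed={a=8, c=7, d=2, e=25})

Answer: 25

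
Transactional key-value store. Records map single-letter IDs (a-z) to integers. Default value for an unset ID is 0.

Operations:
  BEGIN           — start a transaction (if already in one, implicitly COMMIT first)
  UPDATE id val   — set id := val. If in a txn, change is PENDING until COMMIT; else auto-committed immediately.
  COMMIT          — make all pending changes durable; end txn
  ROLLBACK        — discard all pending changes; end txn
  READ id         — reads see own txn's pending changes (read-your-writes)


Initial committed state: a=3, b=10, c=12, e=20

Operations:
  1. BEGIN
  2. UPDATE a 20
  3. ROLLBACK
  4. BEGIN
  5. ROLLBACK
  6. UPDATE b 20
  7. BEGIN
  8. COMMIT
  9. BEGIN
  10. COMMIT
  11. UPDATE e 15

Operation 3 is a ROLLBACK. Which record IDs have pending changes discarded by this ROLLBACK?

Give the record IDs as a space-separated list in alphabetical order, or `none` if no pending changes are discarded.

Initial committed: {a=3, b=10, c=12, e=20}
Op 1: BEGIN: in_txn=True, pending={}
Op 2: UPDATE a=20 (pending; pending now {a=20})
Op 3: ROLLBACK: discarded pending ['a']; in_txn=False
Op 4: BEGIN: in_txn=True, pending={}
Op 5: ROLLBACK: discarded pending []; in_txn=False
Op 6: UPDATE b=20 (auto-commit; committed b=20)
Op 7: BEGIN: in_txn=True, pending={}
Op 8: COMMIT: merged [] into committed; committed now {a=3, b=20, c=12, e=20}
Op 9: BEGIN: in_txn=True, pending={}
Op 10: COMMIT: merged [] into committed; committed now {a=3, b=20, c=12, e=20}
Op 11: UPDATE e=15 (auto-commit; committed e=15)
ROLLBACK at op 3 discards: ['a']

Answer: a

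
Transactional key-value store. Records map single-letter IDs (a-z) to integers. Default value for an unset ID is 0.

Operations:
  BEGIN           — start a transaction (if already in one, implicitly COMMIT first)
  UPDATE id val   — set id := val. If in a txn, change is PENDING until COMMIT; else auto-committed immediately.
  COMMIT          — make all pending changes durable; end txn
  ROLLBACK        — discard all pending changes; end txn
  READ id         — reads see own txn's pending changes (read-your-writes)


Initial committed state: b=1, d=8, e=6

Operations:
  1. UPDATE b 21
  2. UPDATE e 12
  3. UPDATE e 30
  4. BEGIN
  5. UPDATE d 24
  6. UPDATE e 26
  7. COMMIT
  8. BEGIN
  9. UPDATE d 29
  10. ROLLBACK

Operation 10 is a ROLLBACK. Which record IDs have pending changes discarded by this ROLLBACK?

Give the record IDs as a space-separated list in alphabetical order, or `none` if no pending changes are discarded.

Initial committed: {b=1, d=8, e=6}
Op 1: UPDATE b=21 (auto-commit; committed b=21)
Op 2: UPDATE e=12 (auto-commit; committed e=12)
Op 3: UPDATE e=30 (auto-commit; committed e=30)
Op 4: BEGIN: in_txn=True, pending={}
Op 5: UPDATE d=24 (pending; pending now {d=24})
Op 6: UPDATE e=26 (pending; pending now {d=24, e=26})
Op 7: COMMIT: merged ['d', 'e'] into committed; committed now {b=21, d=24, e=26}
Op 8: BEGIN: in_txn=True, pending={}
Op 9: UPDATE d=29 (pending; pending now {d=29})
Op 10: ROLLBACK: discarded pending ['d']; in_txn=False
ROLLBACK at op 10 discards: ['d']

Answer: d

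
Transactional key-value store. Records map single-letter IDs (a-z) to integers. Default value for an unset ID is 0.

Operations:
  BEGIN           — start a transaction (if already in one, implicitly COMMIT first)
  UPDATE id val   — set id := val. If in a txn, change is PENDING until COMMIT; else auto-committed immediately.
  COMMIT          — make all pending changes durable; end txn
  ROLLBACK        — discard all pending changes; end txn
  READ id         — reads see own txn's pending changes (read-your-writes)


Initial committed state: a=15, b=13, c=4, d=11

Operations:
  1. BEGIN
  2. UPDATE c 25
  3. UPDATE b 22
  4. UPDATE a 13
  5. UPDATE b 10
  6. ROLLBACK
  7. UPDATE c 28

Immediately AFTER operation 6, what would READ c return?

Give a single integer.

Initial committed: {a=15, b=13, c=4, d=11}
Op 1: BEGIN: in_txn=True, pending={}
Op 2: UPDATE c=25 (pending; pending now {c=25})
Op 3: UPDATE b=22 (pending; pending now {b=22, c=25})
Op 4: UPDATE a=13 (pending; pending now {a=13, b=22, c=25})
Op 5: UPDATE b=10 (pending; pending now {a=13, b=10, c=25})
Op 6: ROLLBACK: discarded pending ['a', 'b', 'c']; in_txn=False
After op 6: visible(c) = 4 (pending={}, committed={a=15, b=13, c=4, d=11})

Answer: 4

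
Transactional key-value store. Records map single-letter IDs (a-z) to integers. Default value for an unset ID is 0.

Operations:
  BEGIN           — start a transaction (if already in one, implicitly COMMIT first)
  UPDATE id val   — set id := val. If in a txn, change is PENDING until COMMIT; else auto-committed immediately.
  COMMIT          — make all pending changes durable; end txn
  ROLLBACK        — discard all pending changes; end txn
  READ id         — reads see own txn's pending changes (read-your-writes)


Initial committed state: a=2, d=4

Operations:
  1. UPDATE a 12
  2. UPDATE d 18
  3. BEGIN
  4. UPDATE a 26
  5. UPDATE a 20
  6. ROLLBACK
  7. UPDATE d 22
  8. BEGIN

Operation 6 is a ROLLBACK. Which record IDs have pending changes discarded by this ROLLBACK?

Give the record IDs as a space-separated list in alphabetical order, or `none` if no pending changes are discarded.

Answer: a

Derivation:
Initial committed: {a=2, d=4}
Op 1: UPDATE a=12 (auto-commit; committed a=12)
Op 2: UPDATE d=18 (auto-commit; committed d=18)
Op 3: BEGIN: in_txn=True, pending={}
Op 4: UPDATE a=26 (pending; pending now {a=26})
Op 5: UPDATE a=20 (pending; pending now {a=20})
Op 6: ROLLBACK: discarded pending ['a']; in_txn=False
Op 7: UPDATE d=22 (auto-commit; committed d=22)
Op 8: BEGIN: in_txn=True, pending={}
ROLLBACK at op 6 discards: ['a']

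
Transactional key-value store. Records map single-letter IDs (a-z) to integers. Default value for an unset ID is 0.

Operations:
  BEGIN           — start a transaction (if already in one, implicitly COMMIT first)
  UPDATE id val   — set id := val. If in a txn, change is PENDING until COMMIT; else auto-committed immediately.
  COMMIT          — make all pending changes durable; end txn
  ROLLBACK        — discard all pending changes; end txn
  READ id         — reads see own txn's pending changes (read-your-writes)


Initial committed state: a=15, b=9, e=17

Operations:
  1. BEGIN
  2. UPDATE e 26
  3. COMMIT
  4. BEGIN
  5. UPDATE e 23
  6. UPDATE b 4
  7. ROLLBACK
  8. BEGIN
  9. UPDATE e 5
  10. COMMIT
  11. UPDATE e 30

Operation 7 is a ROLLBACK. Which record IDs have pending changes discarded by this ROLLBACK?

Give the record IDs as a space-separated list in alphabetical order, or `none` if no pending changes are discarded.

Answer: b e

Derivation:
Initial committed: {a=15, b=9, e=17}
Op 1: BEGIN: in_txn=True, pending={}
Op 2: UPDATE e=26 (pending; pending now {e=26})
Op 3: COMMIT: merged ['e'] into committed; committed now {a=15, b=9, e=26}
Op 4: BEGIN: in_txn=True, pending={}
Op 5: UPDATE e=23 (pending; pending now {e=23})
Op 6: UPDATE b=4 (pending; pending now {b=4, e=23})
Op 7: ROLLBACK: discarded pending ['b', 'e']; in_txn=False
Op 8: BEGIN: in_txn=True, pending={}
Op 9: UPDATE e=5 (pending; pending now {e=5})
Op 10: COMMIT: merged ['e'] into committed; committed now {a=15, b=9, e=5}
Op 11: UPDATE e=30 (auto-commit; committed e=30)
ROLLBACK at op 7 discards: ['b', 'e']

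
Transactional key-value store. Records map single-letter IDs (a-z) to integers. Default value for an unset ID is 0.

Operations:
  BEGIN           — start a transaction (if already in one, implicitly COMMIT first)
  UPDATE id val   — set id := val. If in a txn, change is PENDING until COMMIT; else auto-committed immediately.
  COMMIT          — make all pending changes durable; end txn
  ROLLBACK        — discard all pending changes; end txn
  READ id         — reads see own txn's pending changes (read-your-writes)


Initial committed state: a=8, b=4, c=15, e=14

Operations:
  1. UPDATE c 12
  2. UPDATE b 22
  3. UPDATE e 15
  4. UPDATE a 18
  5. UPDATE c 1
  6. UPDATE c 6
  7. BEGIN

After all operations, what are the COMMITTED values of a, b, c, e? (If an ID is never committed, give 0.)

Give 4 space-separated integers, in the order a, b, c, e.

Answer: 18 22 6 15

Derivation:
Initial committed: {a=8, b=4, c=15, e=14}
Op 1: UPDATE c=12 (auto-commit; committed c=12)
Op 2: UPDATE b=22 (auto-commit; committed b=22)
Op 3: UPDATE e=15 (auto-commit; committed e=15)
Op 4: UPDATE a=18 (auto-commit; committed a=18)
Op 5: UPDATE c=1 (auto-commit; committed c=1)
Op 6: UPDATE c=6 (auto-commit; committed c=6)
Op 7: BEGIN: in_txn=True, pending={}
Final committed: {a=18, b=22, c=6, e=15}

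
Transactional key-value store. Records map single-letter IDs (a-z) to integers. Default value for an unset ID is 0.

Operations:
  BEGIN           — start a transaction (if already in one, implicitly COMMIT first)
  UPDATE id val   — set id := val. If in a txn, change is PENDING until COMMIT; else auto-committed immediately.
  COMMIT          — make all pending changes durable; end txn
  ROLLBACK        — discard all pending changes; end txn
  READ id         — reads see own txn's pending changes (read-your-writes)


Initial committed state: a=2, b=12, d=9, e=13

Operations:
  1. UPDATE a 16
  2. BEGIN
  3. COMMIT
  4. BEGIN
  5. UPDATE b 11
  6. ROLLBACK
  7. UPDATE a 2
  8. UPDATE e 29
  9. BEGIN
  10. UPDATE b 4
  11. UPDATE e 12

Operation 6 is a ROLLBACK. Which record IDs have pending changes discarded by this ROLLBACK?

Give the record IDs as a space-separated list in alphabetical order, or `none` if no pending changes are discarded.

Answer: b

Derivation:
Initial committed: {a=2, b=12, d=9, e=13}
Op 1: UPDATE a=16 (auto-commit; committed a=16)
Op 2: BEGIN: in_txn=True, pending={}
Op 3: COMMIT: merged [] into committed; committed now {a=16, b=12, d=9, e=13}
Op 4: BEGIN: in_txn=True, pending={}
Op 5: UPDATE b=11 (pending; pending now {b=11})
Op 6: ROLLBACK: discarded pending ['b']; in_txn=False
Op 7: UPDATE a=2 (auto-commit; committed a=2)
Op 8: UPDATE e=29 (auto-commit; committed e=29)
Op 9: BEGIN: in_txn=True, pending={}
Op 10: UPDATE b=4 (pending; pending now {b=4})
Op 11: UPDATE e=12 (pending; pending now {b=4, e=12})
ROLLBACK at op 6 discards: ['b']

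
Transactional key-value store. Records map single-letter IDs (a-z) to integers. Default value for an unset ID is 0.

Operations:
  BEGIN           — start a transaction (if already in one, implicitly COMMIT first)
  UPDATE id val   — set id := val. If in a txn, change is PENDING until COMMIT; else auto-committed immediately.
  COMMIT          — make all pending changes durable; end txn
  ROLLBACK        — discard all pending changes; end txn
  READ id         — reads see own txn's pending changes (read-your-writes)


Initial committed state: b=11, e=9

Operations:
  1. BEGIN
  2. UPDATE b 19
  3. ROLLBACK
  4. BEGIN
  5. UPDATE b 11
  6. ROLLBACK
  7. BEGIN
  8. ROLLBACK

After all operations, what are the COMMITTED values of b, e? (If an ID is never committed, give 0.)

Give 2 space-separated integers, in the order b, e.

Answer: 11 9

Derivation:
Initial committed: {b=11, e=9}
Op 1: BEGIN: in_txn=True, pending={}
Op 2: UPDATE b=19 (pending; pending now {b=19})
Op 3: ROLLBACK: discarded pending ['b']; in_txn=False
Op 4: BEGIN: in_txn=True, pending={}
Op 5: UPDATE b=11 (pending; pending now {b=11})
Op 6: ROLLBACK: discarded pending ['b']; in_txn=False
Op 7: BEGIN: in_txn=True, pending={}
Op 8: ROLLBACK: discarded pending []; in_txn=False
Final committed: {b=11, e=9}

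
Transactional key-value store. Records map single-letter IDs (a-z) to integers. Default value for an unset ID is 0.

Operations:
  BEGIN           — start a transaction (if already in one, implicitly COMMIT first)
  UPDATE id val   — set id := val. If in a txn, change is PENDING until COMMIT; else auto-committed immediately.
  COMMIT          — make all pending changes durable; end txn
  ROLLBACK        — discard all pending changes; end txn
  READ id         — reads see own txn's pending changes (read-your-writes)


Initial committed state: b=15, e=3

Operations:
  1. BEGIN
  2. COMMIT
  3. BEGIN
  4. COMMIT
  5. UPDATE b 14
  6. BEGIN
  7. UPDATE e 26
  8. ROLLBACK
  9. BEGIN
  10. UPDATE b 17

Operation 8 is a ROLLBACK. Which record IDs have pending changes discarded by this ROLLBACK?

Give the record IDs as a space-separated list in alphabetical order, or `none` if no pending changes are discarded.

Answer: e

Derivation:
Initial committed: {b=15, e=3}
Op 1: BEGIN: in_txn=True, pending={}
Op 2: COMMIT: merged [] into committed; committed now {b=15, e=3}
Op 3: BEGIN: in_txn=True, pending={}
Op 4: COMMIT: merged [] into committed; committed now {b=15, e=3}
Op 5: UPDATE b=14 (auto-commit; committed b=14)
Op 6: BEGIN: in_txn=True, pending={}
Op 7: UPDATE e=26 (pending; pending now {e=26})
Op 8: ROLLBACK: discarded pending ['e']; in_txn=False
Op 9: BEGIN: in_txn=True, pending={}
Op 10: UPDATE b=17 (pending; pending now {b=17})
ROLLBACK at op 8 discards: ['e']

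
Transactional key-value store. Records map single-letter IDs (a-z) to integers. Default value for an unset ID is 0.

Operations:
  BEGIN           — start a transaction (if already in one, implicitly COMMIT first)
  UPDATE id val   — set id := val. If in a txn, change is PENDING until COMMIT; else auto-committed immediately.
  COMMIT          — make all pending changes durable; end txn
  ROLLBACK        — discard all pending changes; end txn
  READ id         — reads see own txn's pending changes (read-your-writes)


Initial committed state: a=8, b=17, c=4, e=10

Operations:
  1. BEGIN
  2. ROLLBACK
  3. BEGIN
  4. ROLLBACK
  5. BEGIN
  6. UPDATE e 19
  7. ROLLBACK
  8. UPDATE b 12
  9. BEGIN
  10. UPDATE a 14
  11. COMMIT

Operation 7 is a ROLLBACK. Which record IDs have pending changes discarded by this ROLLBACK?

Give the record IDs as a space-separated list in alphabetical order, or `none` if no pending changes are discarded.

Answer: e

Derivation:
Initial committed: {a=8, b=17, c=4, e=10}
Op 1: BEGIN: in_txn=True, pending={}
Op 2: ROLLBACK: discarded pending []; in_txn=False
Op 3: BEGIN: in_txn=True, pending={}
Op 4: ROLLBACK: discarded pending []; in_txn=False
Op 5: BEGIN: in_txn=True, pending={}
Op 6: UPDATE e=19 (pending; pending now {e=19})
Op 7: ROLLBACK: discarded pending ['e']; in_txn=False
Op 8: UPDATE b=12 (auto-commit; committed b=12)
Op 9: BEGIN: in_txn=True, pending={}
Op 10: UPDATE a=14 (pending; pending now {a=14})
Op 11: COMMIT: merged ['a'] into committed; committed now {a=14, b=12, c=4, e=10}
ROLLBACK at op 7 discards: ['e']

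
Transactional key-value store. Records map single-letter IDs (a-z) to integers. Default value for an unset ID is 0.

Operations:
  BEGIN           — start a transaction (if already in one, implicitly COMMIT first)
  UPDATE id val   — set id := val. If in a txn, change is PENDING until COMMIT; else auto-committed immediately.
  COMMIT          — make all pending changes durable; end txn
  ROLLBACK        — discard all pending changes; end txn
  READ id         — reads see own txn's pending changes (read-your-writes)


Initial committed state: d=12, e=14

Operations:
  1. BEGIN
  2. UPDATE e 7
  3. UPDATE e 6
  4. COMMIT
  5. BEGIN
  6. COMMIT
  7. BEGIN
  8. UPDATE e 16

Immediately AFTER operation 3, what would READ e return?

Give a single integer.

Initial committed: {d=12, e=14}
Op 1: BEGIN: in_txn=True, pending={}
Op 2: UPDATE e=7 (pending; pending now {e=7})
Op 3: UPDATE e=6 (pending; pending now {e=6})
After op 3: visible(e) = 6 (pending={e=6}, committed={d=12, e=14})

Answer: 6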